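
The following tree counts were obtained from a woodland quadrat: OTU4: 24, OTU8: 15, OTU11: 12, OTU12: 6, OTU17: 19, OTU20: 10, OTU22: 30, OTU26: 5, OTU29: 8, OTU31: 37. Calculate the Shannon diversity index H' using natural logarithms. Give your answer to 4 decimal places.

Total N = 24+15+12+6+19+10+30+5+8+37 = 166, so the proportions are 0.144578, 0.090361, 0.072289, 0.036145, 0.114458, 0.060241, 0.180723, 0.03012, 0.048193, 0.222892 (working shown to 6 dp, full precision carried).
Each pᵢ ln pᵢ term: 0.144578×(-1.933934)=-0.279605, 0.090361×(-2.403938)=-0.217223, 0.072289×(-2.627081)=-0.189909, 0.036145×(-3.320228)=-0.120008, 0.114458×(-2.167549)=-0.248093, 0.060241×(-2.809403)=-0.169241, 0.180723×(-1.710790)=-0.309179, 0.03012×(-3.502550)=-0.105498, 0.048193×(-3.032546)=-0.146147, 0.222892×(-1.501070)=-0.334576.
Sum = -2.119480, so H' = 2.1195.

2.1195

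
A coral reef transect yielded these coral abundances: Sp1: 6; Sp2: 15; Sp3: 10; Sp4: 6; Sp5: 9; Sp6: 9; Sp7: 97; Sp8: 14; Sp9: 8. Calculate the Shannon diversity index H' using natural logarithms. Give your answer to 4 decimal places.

1.5842

Total N = 6+15+10+6+9+9+97+14+8 = 174, so the proportions are 0.034483, 0.086207, 0.057471, 0.034483, 0.051724, 0.051724, 0.557471, 0.08046, 0.045977 (working shown to 6 dp, full precision carried).
Each pᵢ ln pᵢ term: 0.034483×(-3.367296)=-0.116114, 0.086207×(-2.451005)=-0.211294, 0.057471×(-2.856470)=-0.164165, 0.034483×(-3.367296)=-0.116114, 0.051724×(-2.961831)=-0.153198, 0.051724×(-2.961831)=-0.153198, 0.557471×(-0.584344)=-0.325755, 0.08046×(-2.519998)=-0.202758, 0.045977×(-3.079614)=-0.141591.
Sum = -1.584187, so H' = 1.5842.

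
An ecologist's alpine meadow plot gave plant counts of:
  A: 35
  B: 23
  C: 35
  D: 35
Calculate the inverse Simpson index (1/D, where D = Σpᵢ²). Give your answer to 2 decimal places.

3.90

Total N = 35+23+35+35 = 128, so the proportions are 0.273438, 0.179688, 0.273438, 0.273438 (working shown to 6 dp, full precision carried).
D = 0.273438² + 0.179688² + 0.273438² + 0.273438² = 0.074768 + 0.032288 + 0.074768 + 0.074768 = 0.256592.
So 1/D = 3.8972, i.e. 3.90 to 2 decimal places.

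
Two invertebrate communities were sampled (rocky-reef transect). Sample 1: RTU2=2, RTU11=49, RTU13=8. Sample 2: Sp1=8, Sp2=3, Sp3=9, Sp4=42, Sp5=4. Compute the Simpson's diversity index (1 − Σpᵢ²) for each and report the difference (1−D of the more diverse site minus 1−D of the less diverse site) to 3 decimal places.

0.265

Sample 1: N=59, proportions 0.0339, 0.83051, 0.13559, giving 1−D = 0.29072 (working shown to 5 dp, full precision carried).
Sample 2: N=66, proportions 0.12121, 0.04545, 0.13636, 0.63636, 0.06061, giving 1−D = 0.55601.
Difference = |0.29072 − 0.55601| = 0.26529, i.e. 0.265 to 3 decimal places.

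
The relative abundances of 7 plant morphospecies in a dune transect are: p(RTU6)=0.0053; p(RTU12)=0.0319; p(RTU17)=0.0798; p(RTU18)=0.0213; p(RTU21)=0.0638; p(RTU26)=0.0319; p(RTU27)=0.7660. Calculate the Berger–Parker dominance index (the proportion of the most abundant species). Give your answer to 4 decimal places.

The largest proportion is 0.766, i.e. d = 0.7660 to 4 decimal places.

0.7660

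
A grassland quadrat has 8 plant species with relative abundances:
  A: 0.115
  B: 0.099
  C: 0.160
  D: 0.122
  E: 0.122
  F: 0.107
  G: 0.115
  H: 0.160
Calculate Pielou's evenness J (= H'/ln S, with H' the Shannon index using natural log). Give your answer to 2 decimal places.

H' = −Σ pᵢ ln pᵢ = −((-0.2487) + (-0.2290) + (-0.2932) + (-0.2567) + (-0.2567) + (-0.2391) + (-0.2487) + (-0.2932)) = 2.0653 (working shown to 4 dp, full precision carried).
With S = 8 species, ln S = 2.0794, so J = 2.0653/2.0794 = 0.9932, i.e. 0.99 to 2 decimal places.

0.99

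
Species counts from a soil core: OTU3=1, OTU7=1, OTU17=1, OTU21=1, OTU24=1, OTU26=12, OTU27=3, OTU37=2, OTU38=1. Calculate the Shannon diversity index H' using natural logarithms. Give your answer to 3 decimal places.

1.635

Total N = 1+1+1+1+1+12+3+2+1 = 23, so the proportions are 0.04348, 0.04348, 0.04348, 0.04348, 0.04348, 0.52174, 0.13043, 0.08696, 0.04348 (working shown to 5 dp, full precision carried).
Each pᵢ ln pᵢ term: 0.04348×(-3.13549)=-0.13633, 0.04348×(-3.13549)=-0.13633, 0.04348×(-3.13549)=-0.13633, 0.04348×(-3.13549)=-0.13633, 0.04348×(-3.13549)=-0.13633, 0.52174×(-0.65059)=-0.33944, 0.13043×(-2.03688)=-0.26568, 0.08696×(-2.44235)=-0.21238, 0.04348×(-3.13549)=-0.13633.
Sum = -1.63545, so H' = 1.635.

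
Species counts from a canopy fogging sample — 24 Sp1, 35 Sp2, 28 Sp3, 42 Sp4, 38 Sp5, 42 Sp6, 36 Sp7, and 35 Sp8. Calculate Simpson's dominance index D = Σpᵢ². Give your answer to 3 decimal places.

0.129

Total N = 24+35+28+42+38+42+36+35 = 280, so the proportions are 0.08571, 0.125, 0.1, 0.15, 0.13571, 0.15, 0.12857, 0.125 (working shown to 5 dp, full precision carried).
D = 0.08571² + 0.125² + 0.1² + 0.15² + 0.13571² + 0.15² + 0.12857² + 0.125² = 0.00735 + 0.01562 + 0.01000 + 0.02250 + 0.01842 + 0.02250 + 0.01653 + 0.01562 = 0.12855.
To 3 decimal places, D = 0.129.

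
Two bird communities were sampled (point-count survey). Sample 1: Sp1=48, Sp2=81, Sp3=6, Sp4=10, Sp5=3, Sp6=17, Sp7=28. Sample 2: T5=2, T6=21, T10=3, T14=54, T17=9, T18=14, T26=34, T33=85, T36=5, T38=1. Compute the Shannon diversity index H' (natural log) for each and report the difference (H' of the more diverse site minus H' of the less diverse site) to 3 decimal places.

Sample 1: N=193, proportions 0.2487, 0.41969, 0.03109, 0.05181, 0.01554, 0.08808, 0.14508, giving H' = 1.53053 (working shown to 5 dp, full precision carried).
Sample 2: N=228, proportions 0.00877, 0.09211, 0.01316, 0.23684, 0.03947, 0.0614, 0.14912, 0.37281, 0.02193, 0.00439, giving H' = 1.71745.
Difference = |1.53053 − 1.71745| = 0.18692, i.e. 0.187 to 3 decimal places.

0.187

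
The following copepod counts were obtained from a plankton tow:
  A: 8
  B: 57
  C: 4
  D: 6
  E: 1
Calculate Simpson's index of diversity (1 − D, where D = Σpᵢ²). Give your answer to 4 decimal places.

Total N = 8+57+4+6+1 = 76, so the proportions are 0.105263, 0.75, 0.052632, 0.078947, 0.013158 (working shown to 6 dp, full precision carried).
D = 0.105263² + 0.75² + 0.052632² + 0.078947² + 0.013158² = 0.011080 + 0.562500 + 0.002770 + 0.006233 + 0.000173 = 0.582756.
So 1 − D = 0.417244, i.e. 0.4172 to 4 decimal places.

0.4172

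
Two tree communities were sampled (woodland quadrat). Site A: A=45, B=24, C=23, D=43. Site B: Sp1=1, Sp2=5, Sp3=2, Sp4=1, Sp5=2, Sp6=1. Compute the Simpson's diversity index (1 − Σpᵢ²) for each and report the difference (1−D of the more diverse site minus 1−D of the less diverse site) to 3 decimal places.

0.023

Site A: N=135, proportions 0.33333, 0.17778, 0.17037, 0.31852, giving 1−D = 0.72680 (working shown to 5 dp, full precision carried).
Site B: N=12, proportions 0.08333, 0.41667, 0.16667, 0.08333, 0.16667, 0.08333, giving 1−D = 0.75000.
Difference = |0.72680 − 0.75000| = 0.02320, i.e. 0.023 to 3 decimal places.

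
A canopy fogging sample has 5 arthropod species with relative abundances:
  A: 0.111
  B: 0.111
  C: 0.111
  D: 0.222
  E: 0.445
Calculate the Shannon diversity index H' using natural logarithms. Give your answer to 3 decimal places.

Each pᵢ ln pᵢ term (working shown to 5 dp, full precision carried): 0.111×(-2.19823)=-0.24400, 0.111×(-2.19823)=-0.24400, 0.111×(-2.19823)=-0.24400, 0.222×(-1.50508)=-0.33413, 0.445×(-0.80968)=-0.36031.
Sum = -1.42644, so H' = 1.426.

1.426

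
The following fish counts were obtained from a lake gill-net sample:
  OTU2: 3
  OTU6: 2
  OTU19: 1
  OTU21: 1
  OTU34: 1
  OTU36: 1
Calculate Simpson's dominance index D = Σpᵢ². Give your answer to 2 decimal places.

0.21

Total N = 3+2+1+1+1+1 = 9, so the proportions are 0.3333, 0.2222, 0.1111, 0.1111, 0.1111, 0.1111 (working shown to 4 dp, full precision carried).
D = 0.3333² + 0.2222² + 0.1111² + 0.1111² + 0.1111² + 0.1111² = 0.1111 + 0.0494 + 0.0123 + 0.0123 + 0.0123 + 0.0123 = 0.2099.
To 2 decimal places, D = 0.21.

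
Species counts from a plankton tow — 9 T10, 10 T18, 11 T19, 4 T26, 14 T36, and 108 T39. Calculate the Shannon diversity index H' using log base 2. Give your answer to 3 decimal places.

Total N = 9+10+11+4+14+108 = 156, so the proportions are 0.05769, 0.0641, 0.07051, 0.02564, 0.08974, 0.69231 (working shown to 5 dp, full precision carried).
Each pᵢ log₂ pᵢ term: 0.05769×(-4.11548)=-0.23743, 0.0641×(-3.96347)=-0.25407, 0.07051×(-3.82597)=-0.26978, 0.02564×(-5.28540)=-0.13552, 0.08974×(-3.47805)=-0.31213, 0.69231×(-0.53051)=-0.36728.
Sum = -1.57622, so H' = 1.576.

1.576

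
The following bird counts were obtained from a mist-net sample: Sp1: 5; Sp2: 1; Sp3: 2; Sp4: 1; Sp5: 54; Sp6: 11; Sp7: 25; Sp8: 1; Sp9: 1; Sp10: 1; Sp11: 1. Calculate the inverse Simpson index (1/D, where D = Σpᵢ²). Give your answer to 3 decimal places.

2.870

Total N = 5+1+2+1+54+11+25+1+1+1+1 = 103, so the proportions are 0.048544, 0.009709, 0.019417, 0.009709, 0.524272, 0.106796, 0.242718, 0.009709, 0.009709, 0.009709, 0.009709 (working shown to 6 dp, full precision carried).
D = 0.048544² + 0.009709² + 0.019417² + 0.009709² + 0.524272² + 0.106796² + 0.242718² + 0.009709² + 0.009709² + 0.009709² + 0.009709² = 0.002356 + 0.000094 + 0.000377 + 0.000094 + 0.274861 + 0.011405 + 0.058912 + 0.000094 + 0.000094 + 0.000094 + 0.000094 = 0.348478.
So 1/D = 2.86962, i.e. 2.870 to 3 decimal places.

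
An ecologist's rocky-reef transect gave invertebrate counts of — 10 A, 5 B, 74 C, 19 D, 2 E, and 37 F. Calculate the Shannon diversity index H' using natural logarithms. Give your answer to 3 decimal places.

Total N = 10+5+74+19+2+37 = 147, so the proportions are 0.06803, 0.03401, 0.5034, 0.12925, 0.01361, 0.2517 (working shown to 5 dp, full precision carried).
Each pᵢ ln pᵢ term: 0.06803×(-2.68785)=-0.18285, 0.03401×(-3.38099)=-0.11500, 0.5034×(-0.68637)=-0.34552, 0.12925×(-2.04599)=-0.26445, 0.01361×(-4.29729)=-0.05847, 0.2517×(-1.37951)=-0.34722.
Sum = -1.31350, so H' = 1.314.

1.314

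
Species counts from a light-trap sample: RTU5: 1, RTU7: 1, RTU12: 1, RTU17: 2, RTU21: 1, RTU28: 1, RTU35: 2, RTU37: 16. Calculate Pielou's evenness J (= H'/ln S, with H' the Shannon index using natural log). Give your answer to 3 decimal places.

0.641

Total N = 1+1+1+2+1+1+2+16 = 25, so the proportions are 0.04, 0.04, 0.04, 0.08, 0.04, 0.04, 0.08, 0.64 (working shown to 5 dp, full precision carried).
H' = −Σ pᵢ ln pᵢ = −((-0.12876) + (-0.12876) + (-0.12876) + (-0.20206) + (-0.12876) + (-0.12876) + (-0.20206) + (-0.28562)) = 1.33352.
With S = 8 species, ln S = 2.07944, so J = 1.33352/2.07944 = 0.64129, i.e. 0.641 to 3 decimal places.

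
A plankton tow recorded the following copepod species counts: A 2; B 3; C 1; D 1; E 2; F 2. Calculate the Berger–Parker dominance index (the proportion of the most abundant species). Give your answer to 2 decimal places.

Total N = 2+3+1+1+2+2 = 11, so the proportions are 0.1818, 0.2727, 0.0909, 0.0909, 0.1818, 0.1818 (working shown to 4 dp, full precision carried).
The largest proportion is 0.2727, i.e. d = 0.27 to 2 decimal places.

0.27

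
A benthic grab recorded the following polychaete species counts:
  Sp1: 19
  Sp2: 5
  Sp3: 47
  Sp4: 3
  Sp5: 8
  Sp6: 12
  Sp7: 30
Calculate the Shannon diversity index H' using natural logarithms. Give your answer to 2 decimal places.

1.62

Total N = 19+5+47+3+8+12+30 = 124, so the proportions are 0.1532, 0.0403, 0.379, 0.0242, 0.0645, 0.0968, 0.2419 (working shown to 4 dp, full precision carried).
Each pᵢ ln pᵢ term: 0.1532×(-1.8758)=-0.2874, 0.0403×(-3.2108)=-0.1295, 0.379×(-0.9701)=-0.3677, 0.0242×(-3.7217)=-0.0900, 0.0645×(-2.7408)=-0.1768, 0.0968×(-2.3354)=-0.2260, 0.2419×(-1.4191)=-0.3433.
Sum = -1.6208, so H' = 1.62.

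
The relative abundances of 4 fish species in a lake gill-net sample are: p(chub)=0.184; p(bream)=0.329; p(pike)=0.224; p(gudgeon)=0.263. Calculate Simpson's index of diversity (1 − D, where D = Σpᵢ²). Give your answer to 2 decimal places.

D = 0.184² + 0.329² + 0.224² + 0.263² = 0.0339 + 0.1082 + 0.0502 + 0.0692 = 0.2614 (working shown to 4 dp, full precision carried).
So 1 − D = 0.7386, i.e. 0.74 to 2 decimal places.

0.74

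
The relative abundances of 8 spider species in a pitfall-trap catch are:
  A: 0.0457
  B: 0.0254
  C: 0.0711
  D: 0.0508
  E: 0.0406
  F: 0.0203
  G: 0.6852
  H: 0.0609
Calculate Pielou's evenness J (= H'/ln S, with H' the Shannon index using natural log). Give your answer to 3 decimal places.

0.583

H' = −Σ pᵢ ln pᵢ = −((-0.14101) + (-0.09329) + (-0.18796) + (-0.15138) + (-0.13008) + (-0.07911) + (-0.25904) + (-0.17043)) = 1.21231 (working shown to 5 dp, full precision carried).
With S = 8 species, ln S = 2.07944, so J = 1.21231/2.07944 = 0.58300, i.e. 0.583 to 3 decimal places.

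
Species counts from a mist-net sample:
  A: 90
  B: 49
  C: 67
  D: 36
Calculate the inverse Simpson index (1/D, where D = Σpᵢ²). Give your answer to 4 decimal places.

Total N = 90+49+67+36 = 242, so the proportions are 0.37190083, 0.20247934, 0.2768595, 0.14876033 (working shown to 8 dp, full precision carried).
D = 0.37190083² + 0.20247934² + 0.2768595² + 0.14876033² = 0.13831022 + 0.04099788 + 0.07665119 + 0.02212964 = 0.27808893.
So 1/D = 3.595972, i.e. 3.5960 to 4 decimal places.

3.5960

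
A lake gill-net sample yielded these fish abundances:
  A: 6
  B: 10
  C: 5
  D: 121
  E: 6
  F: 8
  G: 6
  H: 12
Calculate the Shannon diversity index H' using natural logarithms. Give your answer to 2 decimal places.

Total N = 6+10+5+121+6+8+6+12 = 174, so the proportions are 0.0345, 0.0575, 0.0287, 0.6954, 0.0345, 0.046, 0.0345, 0.069 (working shown to 4 dp, full precision carried).
Each pᵢ ln pᵢ term: 0.0345×(-3.3673)=-0.1161, 0.0575×(-2.8565)=-0.1642, 0.0287×(-3.5496)=-0.1020, 0.6954×(-0.3633)=-0.2526, 0.0345×(-3.3673)=-0.1161, 0.046×(-3.0796)=-0.1416, 0.0345×(-3.3673)=-0.1161, 0.069×(-2.6741)=-0.1844.
Sum = -1.1931, so H' = 1.19.

1.19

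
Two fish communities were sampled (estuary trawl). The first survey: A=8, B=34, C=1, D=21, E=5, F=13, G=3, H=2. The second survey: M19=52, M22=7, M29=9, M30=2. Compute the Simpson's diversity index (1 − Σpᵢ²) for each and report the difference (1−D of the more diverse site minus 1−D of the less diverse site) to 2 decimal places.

The first survey: N=87, proportions 0.092, 0.3908, 0.0115, 0.2414, 0.0575, 0.1494, 0.0345, 0.023, giving 1−D = 0.7531 (working shown to 4 dp, full precision carried).
The second survey: N=70, proportions 0.7429, 0.1, 0.1286, 0.0286, giving 1−D = 0.4208.
Difference = |0.7531 − 0.4208| = 0.3323, i.e. 0.33 to 2 decimal places.

0.33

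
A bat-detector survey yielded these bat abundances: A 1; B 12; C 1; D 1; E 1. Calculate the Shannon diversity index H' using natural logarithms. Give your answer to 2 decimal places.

Total N = 1+12+1+1+1 = 16, so the proportions are 0.0625, 0.75, 0.0625, 0.0625, 0.0625 (working shown to 4 dp, full precision carried).
Each pᵢ ln pᵢ term: 0.0625×(-2.7726)=-0.1733, 0.75×(-0.2877)=-0.2158, 0.0625×(-2.7726)=-0.1733, 0.0625×(-2.7726)=-0.1733, 0.0625×(-2.7726)=-0.1733.
Sum = -0.9089, so H' = 0.91.

0.91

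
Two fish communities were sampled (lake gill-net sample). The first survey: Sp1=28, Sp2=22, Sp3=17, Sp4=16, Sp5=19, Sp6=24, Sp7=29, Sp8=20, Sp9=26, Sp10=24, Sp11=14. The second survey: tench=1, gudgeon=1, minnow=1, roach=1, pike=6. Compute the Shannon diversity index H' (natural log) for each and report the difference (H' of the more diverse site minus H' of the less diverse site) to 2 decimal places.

1.15

The first survey: N=239, proportions 0.11715, 0.09205, 0.07113, 0.06695, 0.0795, 0.10042, 0.12134, 0.08368, 0.10879, 0.10042, 0.05858, giving H' = 2.37376 (working shown to 5 dp, full precision carried).
The second survey: N=10, proportions 0.1, 0.1, 0.1, 0.1, 0.6, giving H' = 1.22753.
Difference = |2.37376 − 1.22753| = 1.14623, i.e. 1.15 to 2 decimal places.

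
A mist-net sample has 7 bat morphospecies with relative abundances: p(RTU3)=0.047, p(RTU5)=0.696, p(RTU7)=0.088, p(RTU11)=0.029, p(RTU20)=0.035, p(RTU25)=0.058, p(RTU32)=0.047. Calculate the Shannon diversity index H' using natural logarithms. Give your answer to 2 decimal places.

Each pᵢ ln pᵢ term (working shown to 4 dp, full precision carried): 0.047×(-3.0576)=-0.1437, 0.696×(-0.3624)=-0.2522, 0.088×(-2.4304)=-0.2139, 0.029×(-3.5405)=-0.1027, 0.035×(-3.3524)=-0.1173, 0.058×(-2.8473)=-0.1651, 0.047×(-3.0576)=-0.1437.
Sum = -1.1387, so H' = 1.14.

1.14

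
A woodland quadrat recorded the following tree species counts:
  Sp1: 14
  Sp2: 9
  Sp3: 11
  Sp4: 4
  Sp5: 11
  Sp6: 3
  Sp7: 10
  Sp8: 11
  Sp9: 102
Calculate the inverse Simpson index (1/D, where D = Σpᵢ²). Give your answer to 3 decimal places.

2.742

Total N = 14+9+11+4+11+3+10+11+102 = 175, so the proportions are 0.08, 0.051429, 0.062857, 0.022857, 0.062857, 0.017143, 0.057143, 0.062857, 0.582857 (working shown to 6 dp, full precision carried).
D = 0.08² + 0.051429² + 0.062857² + 0.022857² + 0.062857² + 0.017143² + 0.057143² + 0.062857² + 0.582857² = 0.006400 + 0.002645 + 0.003951 + 0.000522 + 0.003951 + 0.000294 + 0.003265 + 0.003951 + 0.339722 = 0.364702.
So 1/D = 2.74196, i.e. 2.742 to 3 decimal places.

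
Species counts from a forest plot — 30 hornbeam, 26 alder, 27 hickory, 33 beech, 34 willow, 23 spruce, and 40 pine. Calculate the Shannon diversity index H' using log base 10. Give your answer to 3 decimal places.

0.839

Total N = 30+26+27+33+34+23+40 = 213, so the proportions are 0.14085, 0.12207, 0.12676, 0.15493, 0.15962, 0.10798, 0.18779 (working shown to 5 dp, full precision carried).
Each pᵢ log₁₀ pᵢ term: 0.14085×(-0.85126)=-0.11990, 0.12207×(-0.91341)=-0.11150, 0.12676×(-0.89702)=-0.11371, 0.15493×(-0.80987)=-0.12547, 0.15962×(-0.79690)=-0.12720, 0.10798×(-0.96665)=-0.10438, 0.18779×(-0.72632)=-0.13640.
Sum = -0.83855, so H' = 0.839.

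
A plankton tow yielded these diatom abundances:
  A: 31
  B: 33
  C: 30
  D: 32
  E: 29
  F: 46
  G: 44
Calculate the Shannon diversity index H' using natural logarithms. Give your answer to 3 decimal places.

1.930

Total N = 31+33+30+32+29+46+44 = 245, so the proportions are 0.12653, 0.13469, 0.12245, 0.13061, 0.11837, 0.18776, 0.17959 (working shown to 5 dp, full precision carried).
Each pᵢ ln pᵢ term: 0.12653×(-2.06727)=-0.26157, 0.13469×(-2.00475)=-0.27003, 0.12245×(-2.10006)=-0.25715, 0.13061×(-2.03552)=-0.26586, 0.11837×(-2.13396)=-0.25259, 0.18776×(-1.67262)=-0.31404, 0.17959×(-1.71707)=-0.30837.
Sum = -1.92962, so H' = 1.930.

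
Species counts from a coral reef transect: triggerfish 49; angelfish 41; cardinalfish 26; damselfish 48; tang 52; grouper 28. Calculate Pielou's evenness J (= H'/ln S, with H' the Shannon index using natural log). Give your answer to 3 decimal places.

Total N = 49+41+26+48+52+28 = 244, so the proportions are 0.20082, 0.16803, 0.10656, 0.19672, 0.21311, 0.11475 (working shown to 5 dp, full precision carried).
H' = −Σ pᵢ ln pᵢ = −((-0.32239) + (-0.29970) + (-0.23859) + (-0.31986) + (-0.32946) + (-0.24844)) = 1.75844.
With S = 6 species, ln S = 1.79176, so J = 1.75844/1.79176 = 0.98140, i.e. 0.981 to 3 decimal places.

0.981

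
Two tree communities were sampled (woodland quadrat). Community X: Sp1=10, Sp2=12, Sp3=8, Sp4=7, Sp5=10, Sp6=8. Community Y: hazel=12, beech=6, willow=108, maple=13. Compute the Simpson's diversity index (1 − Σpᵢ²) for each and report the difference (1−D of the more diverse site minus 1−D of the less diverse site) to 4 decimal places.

0.4495

Community X: N=55, proportions 0.1818182, 0.2181818, 0.1454545, 0.1272727, 0.1818182, 0.1454545, giving 1−D = 0.8277686 (working shown to 7 dp, full precision carried).
Community Y: N=139, proportions 0.0863309, 0.0431655, 0.7769784, 0.0935252, giving 1−D = 0.3782413.
Difference = |0.8277686 − 0.3782413| = 0.4495273, i.e. 0.4495 to 4 decimal places.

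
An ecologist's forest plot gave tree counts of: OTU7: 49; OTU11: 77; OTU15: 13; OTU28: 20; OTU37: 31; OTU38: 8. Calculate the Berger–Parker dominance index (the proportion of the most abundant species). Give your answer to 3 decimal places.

Total N = 49+77+13+20+31+8 = 198, so the proportions are 0.24747, 0.38889, 0.06566, 0.10101, 0.15657, 0.0404 (working shown to 5 dp, full precision carried).
The largest proportion is 0.38889, i.e. d = 0.389 to 3 decimal places.

0.389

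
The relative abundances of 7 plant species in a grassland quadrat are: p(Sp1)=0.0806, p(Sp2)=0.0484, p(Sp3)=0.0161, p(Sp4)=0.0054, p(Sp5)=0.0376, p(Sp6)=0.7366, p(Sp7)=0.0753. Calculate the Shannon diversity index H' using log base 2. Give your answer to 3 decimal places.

Each pᵢ log₂ pᵢ term (working shown to 5 dp, full precision carried): 0.0806×(-3.63308)=-0.29283, 0.0484×(-4.36885)=-0.21145, 0.0161×(-5.95680)=-0.09590, 0.0054×(-7.53282)=-0.04068, 0.0376×(-4.73312)=-0.17797, 0.7366×(-0.44105)=-0.32487, 0.0753×(-3.73121)=-0.28096.
Sum = -1.42466, so H' = 1.425.

1.425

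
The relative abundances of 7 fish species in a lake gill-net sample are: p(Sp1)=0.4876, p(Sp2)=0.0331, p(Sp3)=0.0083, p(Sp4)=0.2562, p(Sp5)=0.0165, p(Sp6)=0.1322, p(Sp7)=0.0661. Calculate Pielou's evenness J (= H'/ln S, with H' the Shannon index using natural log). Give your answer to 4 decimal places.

0.7022

H' = −Σ pᵢ ln pᵢ = −((-0.350224) + (-0.112812) + (-0.039769) + (-0.348892) + (-0.067723) + (-0.267499) + (-0.179566)) = 1.366485 (working shown to 6 dp, full precision carried).
With S = 7 species, ln S = 1.945910, so J = 1.366485/1.945910 = 0.702234, i.e. 0.7022 to 4 decimal places.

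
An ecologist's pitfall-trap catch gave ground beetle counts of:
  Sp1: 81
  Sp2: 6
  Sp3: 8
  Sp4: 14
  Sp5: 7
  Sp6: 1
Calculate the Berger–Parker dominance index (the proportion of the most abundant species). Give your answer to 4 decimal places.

Total N = 81+6+8+14+7+1 = 117, so the proportions are 0.692308, 0.051282, 0.068376, 0.119658, 0.059829, 0.008547 (working shown to 6 dp, full precision carried).
The largest proportion is 0.692308, i.e. d = 0.6923 to 4 decimal places.

0.6923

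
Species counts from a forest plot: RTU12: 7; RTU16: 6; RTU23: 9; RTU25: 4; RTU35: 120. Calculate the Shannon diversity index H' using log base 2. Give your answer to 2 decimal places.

1.02

Total N = 7+6+9+4+120 = 146, so the proportions are 0.0479, 0.0411, 0.0616, 0.0274, 0.8219 (working shown to 4 dp, full precision carried).
Each pᵢ log₂ pᵢ term: 0.0479×(-4.3825)=-0.2101, 0.0411×(-4.6049)=-0.1892, 0.0616×(-4.0199)=-0.2478, 0.0274×(-5.1898)=-0.1422, 0.8219×(-0.2829)=-0.2325.
Sum = -1.0219, so H' = 1.02.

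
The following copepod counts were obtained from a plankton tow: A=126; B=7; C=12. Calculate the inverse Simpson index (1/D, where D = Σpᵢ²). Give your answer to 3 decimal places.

Total N = 126+7+12 = 145, so the proportions are 0.868966, 0.048276, 0.082759 (working shown to 6 dp, full precision carried).
D = 0.868966² + 0.048276² + 0.082759² = 0.755101 + 0.002331 + 0.006849 = 0.764281.
So 1/D = 1.30842, i.e. 1.308 to 3 decimal places.

1.308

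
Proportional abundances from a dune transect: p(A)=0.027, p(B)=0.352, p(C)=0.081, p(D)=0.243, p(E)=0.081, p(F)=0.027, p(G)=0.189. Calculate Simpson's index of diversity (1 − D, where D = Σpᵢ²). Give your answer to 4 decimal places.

0.7667

D = 0.027² + 0.352² + 0.081² + 0.243² + 0.081² + 0.027² + 0.189² = 0.000729 + 0.123904 + 0.006561 + 0.059049 + 0.006561 + 0.000729 + 0.035721 = 0.233254 (working shown to 6 dp, full precision carried).
So 1 − D = 0.766746, i.e. 0.7667 to 4 decimal places.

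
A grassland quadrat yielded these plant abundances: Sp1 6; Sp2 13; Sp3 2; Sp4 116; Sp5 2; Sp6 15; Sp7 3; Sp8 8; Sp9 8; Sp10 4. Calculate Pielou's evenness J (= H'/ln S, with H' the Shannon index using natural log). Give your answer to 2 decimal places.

Total N = 6+13+2+116+2+15+3+8+8+4 = 177, so the proportions are 0.0339, 0.0734, 0.0113, 0.6554, 0.0113, 0.0847, 0.0169, 0.0452, 0.0452, 0.0226 (working shown to 4 dp, full precision carried).
H' = −Σ pᵢ ln pᵢ = −((-0.1147) + (-0.1918) + (-0.0507) + (-0.2769) + (-0.0507) + (-0.2092) + (-0.0691) + (-0.1400) + (-0.1400) + (-0.0856)) = 1.3286.
With S = 10 species, ln S = 2.3026, so J = 1.3286/2.3026 = 0.5770, i.e. 0.58 to 2 decimal places.

0.58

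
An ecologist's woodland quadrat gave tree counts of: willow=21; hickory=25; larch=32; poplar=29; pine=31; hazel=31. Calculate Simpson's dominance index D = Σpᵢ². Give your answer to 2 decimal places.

Total N = 21+25+32+29+31+31 = 169, so the proportions are 0.1243, 0.1479, 0.1893, 0.1716, 0.1834, 0.1834 (working shown to 4 dp, full precision carried).
D = 0.1243² + 0.1479² + 0.1893² + 0.1716² + 0.1834² + 0.1834² = 0.0154 + 0.0219 + 0.0359 + 0.0294 + 0.0336 + 0.0336 = 0.1699.
To 2 decimal places, D = 0.17.

0.17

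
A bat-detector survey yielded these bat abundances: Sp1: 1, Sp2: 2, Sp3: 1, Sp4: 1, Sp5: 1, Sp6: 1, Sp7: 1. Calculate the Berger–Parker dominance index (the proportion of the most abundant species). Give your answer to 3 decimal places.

Total N = 1+2+1+1+1+1+1 = 8, so the proportions are 0.125, 0.25, 0.125, 0.125, 0.125, 0.125, 0.125 (working shown to 5 dp, full precision carried).
The largest proportion is 0.25, i.e. d = 0.250 to 3 decimal places.

0.250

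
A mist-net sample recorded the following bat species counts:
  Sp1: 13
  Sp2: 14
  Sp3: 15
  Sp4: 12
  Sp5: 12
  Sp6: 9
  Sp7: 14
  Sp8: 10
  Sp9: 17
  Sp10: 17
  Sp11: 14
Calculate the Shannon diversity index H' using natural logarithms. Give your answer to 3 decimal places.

Total N = 13+14+15+12+12+9+14+10+17+17+14 = 147, so the proportions are 0.08844, 0.09524, 0.10204, 0.08163, 0.08163, 0.06122, 0.09524, 0.06803, 0.11565, 0.11565, 0.09524 (working shown to 5 dp, full precision carried).
Each pᵢ ln pᵢ term: 0.08844×(-2.42548)=-0.21450, 0.09524×(-2.35138)=-0.22394, 0.10204×(-2.28238)=-0.23290, 0.08163×(-2.50553)=-0.20453, 0.08163×(-2.50553)=-0.20453, 0.06122×(-2.79321)=-0.17101, 0.09524×(-2.35138)=-0.22394, 0.06803×(-2.68785)=-0.18285, 0.11565×(-2.15722)=-0.24947, 0.11565×(-2.15722)=-0.24947, 0.09524×(-2.35138)=-0.22394.
Sum = -2.38109, so H' = 2.381.

2.381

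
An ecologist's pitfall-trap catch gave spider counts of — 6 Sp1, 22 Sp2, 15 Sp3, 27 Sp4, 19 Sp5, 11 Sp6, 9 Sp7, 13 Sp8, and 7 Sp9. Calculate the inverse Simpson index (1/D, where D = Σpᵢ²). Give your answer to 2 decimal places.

Total N = 6+22+15+27+19+11+9+13+7 = 129, so the proportions are 0.046512, 0.170543, 0.116279, 0.209302, 0.147287, 0.085271, 0.069767, 0.100775, 0.054264 (working shown to 6 dp, full precision carried).
D = 0.046512² + 0.170543² + 0.116279² + 0.209302² + 0.147287² + 0.085271² + 0.069767² + 0.100775² + 0.054264² = 0.002163 + 0.029085 + 0.013521 + 0.043807 + 0.021693 + 0.007271 + 0.004867 + 0.010156 + 0.002945 = 0.135509.
So 1/D = 7.3796, i.e. 7.38 to 2 decimal places.

7.38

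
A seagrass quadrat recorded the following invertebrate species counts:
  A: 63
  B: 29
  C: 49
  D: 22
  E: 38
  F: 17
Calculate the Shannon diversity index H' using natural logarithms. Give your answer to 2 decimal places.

Total N = 63+29+49+22+38+17 = 218, so the proportions are 0.289, 0.133, 0.2248, 0.1009, 0.1743, 0.078 (working shown to 4 dp, full precision carried).
Each pᵢ ln pᵢ term: 0.289×(-1.2414)=-0.3587, 0.133×(-2.0172)=-0.2683, 0.2248×(-1.4927)=-0.3355, 0.1009×(-2.2935)=-0.2314, 0.1743×(-1.7469)=-0.3045, 0.078×(-2.5513)=-0.1990.
Sum = -1.6975, so H' = 1.70.

1.70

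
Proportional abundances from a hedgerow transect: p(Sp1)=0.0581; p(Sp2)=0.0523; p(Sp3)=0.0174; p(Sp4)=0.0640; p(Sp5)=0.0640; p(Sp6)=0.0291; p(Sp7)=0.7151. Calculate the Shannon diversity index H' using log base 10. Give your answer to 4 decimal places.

Each pᵢ log₁₀ pᵢ term (working shown to 6 dp, full precision carried): 0.0581×(-1.235824)=-0.071801, 0.0523×(-1.281498)=-0.067022, 0.0174×(-1.759451)=-0.030614, 0.064×(-1.193820)=-0.076404, 0.064×(-1.193820)=-0.076404, 0.0291×(-1.536107)=-0.044701, 0.7151×(-0.145633)=-0.104142.
Sum = -0.471090, so H' = 0.4711.

0.4711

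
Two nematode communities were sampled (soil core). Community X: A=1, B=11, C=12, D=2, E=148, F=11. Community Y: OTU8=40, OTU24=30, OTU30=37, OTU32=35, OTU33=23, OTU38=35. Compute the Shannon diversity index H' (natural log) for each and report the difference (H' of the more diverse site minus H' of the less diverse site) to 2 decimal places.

1.01

Community X: N=185, proportions 0.0054, 0.0595, 0.0649, 0.0108, 0.8, 0.0595, giving H' = 0.7688 (working shown to 4 dp, full precision carried).
Community Y: N=200, proportions 0.2, 0.15, 0.185, 0.175, 0.115, 0.175, giving H' = 1.7774.
Difference = |0.7688 − 1.7774| = 1.0086, i.e. 1.01 to 2 decimal places.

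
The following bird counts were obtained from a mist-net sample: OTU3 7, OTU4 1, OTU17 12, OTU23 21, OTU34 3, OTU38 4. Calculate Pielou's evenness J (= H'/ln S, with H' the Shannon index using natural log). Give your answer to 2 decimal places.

Total N = 7+1+12+21+3+4 = 48, so the proportions are 0.1458, 0.0208, 0.25, 0.4375, 0.0625, 0.0833 (working shown to 4 dp, full precision carried).
H' = −Σ pᵢ ln pᵢ = −((-0.2808) + (-0.0807) + (-0.3466) + (-0.3617) + (-0.1733) + (-0.2071)) = 1.4500.
With S = 6 species, ln S = 1.7918, so J = 1.4500/1.7918 = 0.8093, i.e. 0.81 to 2 decimal places.

0.81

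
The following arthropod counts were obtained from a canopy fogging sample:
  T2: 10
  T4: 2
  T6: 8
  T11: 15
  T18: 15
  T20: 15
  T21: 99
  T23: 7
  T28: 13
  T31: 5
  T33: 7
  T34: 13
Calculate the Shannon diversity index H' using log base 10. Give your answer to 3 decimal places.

0.824

Total N = 10+2+8+15+15+15+99+7+13+5+7+13 = 209, so the proportions are 0.04785, 0.00957, 0.03828, 0.07177, 0.07177, 0.07177, 0.47368, 0.03349, 0.0622, 0.02392, 0.03349, 0.0622 (working shown to 5 dp, full precision carried).
Each pᵢ log₁₀ pᵢ term: 0.04785×(-1.32015)=-0.06316, 0.00957×(-2.01912)=-0.01932, 0.03828×(-1.41706)=-0.05424, 0.07177×(-1.14406)=-0.08211, 0.07177×(-1.14406)=-0.08211, 0.07177×(-1.14406)=-0.08211, 0.47368×(-0.32451)=-0.15372, 0.03349×(-1.47505)=-0.04940, 0.0622×(-1.20620)=-0.07503, 0.02392×(-1.62118)=-0.03878, 0.03349×(-1.47505)=-0.04940, 0.0622×(-1.20620)=-0.07503.
Sum = -0.82442, so H' = 0.824.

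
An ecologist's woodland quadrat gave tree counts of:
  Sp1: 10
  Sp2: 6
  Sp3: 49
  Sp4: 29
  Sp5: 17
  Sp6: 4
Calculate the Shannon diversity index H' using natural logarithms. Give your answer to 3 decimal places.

Total N = 10+6+49+29+17+4 = 115, so the proportions are 0.08696, 0.05217, 0.42609, 0.25217, 0.14783, 0.03478 (working shown to 5 dp, full precision carried).
Each pᵢ ln pᵢ term: 0.08696×(-2.44235)=-0.21238, 0.05217×(-2.95317)=-0.15408, 0.42609×(-0.85311)=-0.36350, 0.25217×(-1.37764)=-0.34740, 0.14783×(-1.91172)=-0.28260, 0.03478×(-3.35864)=-0.11682.
Sum = -1.47678, so H' = 1.477.

1.477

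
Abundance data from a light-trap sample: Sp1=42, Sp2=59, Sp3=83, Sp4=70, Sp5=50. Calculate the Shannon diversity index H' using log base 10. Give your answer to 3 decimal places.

0.687

Total N = 42+59+83+70+50 = 304, so the proportions are 0.13816, 0.19408, 0.27303, 0.23026, 0.16447 (working shown to 5 dp, full precision carried).
Each pᵢ log₁₀ pᵢ term: 0.13816×(-0.85962)=-0.11876, 0.19408×(-0.71202)=-0.13819, 0.27303×(-0.56380)=-0.15393, 0.23026×(-0.63778)=-0.14686, 0.16447×(-0.78390)=-0.12893.
Sum = -0.68667, so H' = 0.687.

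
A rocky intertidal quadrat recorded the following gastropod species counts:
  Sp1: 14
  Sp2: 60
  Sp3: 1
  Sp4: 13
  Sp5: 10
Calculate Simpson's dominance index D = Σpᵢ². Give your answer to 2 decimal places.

Total N = 14+60+1+13+10 = 98, so the proportions are 0.1429, 0.6122, 0.0102, 0.1327, 0.102 (working shown to 4 dp, full precision carried).
D = 0.1429² + 0.6122² + 0.0102² + 0.1327² + 0.102² = 0.0204 + 0.3748 + 0.0001 + 0.0176 + 0.0104 = 0.4234.
To 2 decimal places, D = 0.42.

0.42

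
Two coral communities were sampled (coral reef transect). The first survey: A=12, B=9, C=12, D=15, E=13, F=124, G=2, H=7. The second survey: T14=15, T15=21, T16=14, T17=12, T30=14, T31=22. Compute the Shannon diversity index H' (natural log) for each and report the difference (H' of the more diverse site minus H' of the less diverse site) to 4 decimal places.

The first survey: N=194, proportions 0.061856, 0.046392, 0.061856, 0.07732, 0.06701, 0.639175, 0.010309, 0.036082, giving H' = 1.318887 (working shown to 6 dp, full precision carried).
The second survey: N=98, proportions 0.153061, 0.214286, 0.142857, 0.122449, 0.142857, 0.22449, giving H' = 1.765874.
Difference = |1.318887 − 1.765874| = 0.446987, i.e. 0.4470 to 4 decimal places.

0.4470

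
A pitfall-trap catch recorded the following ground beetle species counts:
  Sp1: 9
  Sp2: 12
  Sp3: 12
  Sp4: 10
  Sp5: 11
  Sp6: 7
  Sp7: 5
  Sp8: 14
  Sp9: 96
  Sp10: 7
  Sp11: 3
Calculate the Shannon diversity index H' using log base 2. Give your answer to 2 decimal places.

2.56

Total N = 9+12+12+10+11+7+5+14+96+7+3 = 186, so the proportions are 0.0484, 0.0645, 0.0645, 0.0538, 0.0591, 0.0376, 0.0269, 0.0753, 0.5161, 0.0376, 0.0161 (working shown to 4 dp, full precision carried).
Each pᵢ log₂ pᵢ term: 0.0484×(-4.3692)=-0.2114, 0.0645×(-3.9542)=-0.2551, 0.0645×(-3.9542)=-0.2551, 0.0538×(-4.2172)=-0.2267, 0.0591×(-4.0797)=-0.2413, 0.0376×(-4.7318)=-0.1781, 0.0269×(-5.2172)=-0.1402, 0.0753×(-3.7318)=-0.2809, 0.5161×(-0.9542)=-0.4925, 0.0376×(-4.7318)=-0.1781, 0.0161×(-5.9542)=-0.0960.
Sum = -2.5555, so H' = 2.56.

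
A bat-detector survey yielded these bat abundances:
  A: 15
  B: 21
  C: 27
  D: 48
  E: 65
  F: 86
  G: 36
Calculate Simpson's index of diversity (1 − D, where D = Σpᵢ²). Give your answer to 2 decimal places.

0.81

Total N = 15+21+27+48+65+86+36 = 298, so the proportions are 0.0503, 0.0705, 0.0906, 0.1611, 0.2181, 0.2886, 0.1208 (working shown to 4 dp, full precision carried).
D = 0.0503² + 0.0705² + 0.0906² + 0.1611² + 0.2181² + 0.2886² + 0.1208² = 0.0025 + 0.0050 + 0.0082 + 0.0259 + 0.0476 + 0.0833 + 0.0146 = 0.1871.
So 1 − D = 0.8129, i.e. 0.81 to 2 decimal places.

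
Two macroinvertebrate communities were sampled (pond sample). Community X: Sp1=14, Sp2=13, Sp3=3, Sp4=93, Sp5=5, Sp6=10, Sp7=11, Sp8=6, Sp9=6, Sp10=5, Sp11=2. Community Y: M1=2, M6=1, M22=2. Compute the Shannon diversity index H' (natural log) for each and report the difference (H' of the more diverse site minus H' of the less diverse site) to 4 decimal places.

Community X: N=168, proportions 0.08333333, 0.07738095, 0.01785714, 0.55357143, 0.0297619, 0.05952381, 0.06547619, 0.03571429, 0.03571429, 0.0297619, 0.01190476, giving H' = 1.65073053 (working shown to 8 dp, full precision carried).
Community Y: N=5, proportions 0.4, 0.2, 0.4, giving H' = 1.05492017.
Difference = |1.65073053 − 1.05492017| = 0.59581036, i.e. 0.5958 to 4 decimal places.

0.5958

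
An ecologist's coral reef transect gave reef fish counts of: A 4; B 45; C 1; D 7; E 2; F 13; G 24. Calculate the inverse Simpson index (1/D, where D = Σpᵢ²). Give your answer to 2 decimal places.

3.25

Total N = 4+45+1+7+2+13+24 = 96, so the proportions are 0.041667, 0.46875, 0.010417, 0.072917, 0.020833, 0.135417, 0.25 (working shown to 6 dp, full precision carried).
D = 0.041667² + 0.46875² + 0.010417² + 0.072917² + 0.020833² + 0.135417² + 0.25² = 0.001736 + 0.219727 + 0.000109 + 0.005317 + 0.000434 + 0.018338 + 0.062500 = 0.308160.
So 1/D = 3.2451, i.e. 3.25 to 2 decimal places.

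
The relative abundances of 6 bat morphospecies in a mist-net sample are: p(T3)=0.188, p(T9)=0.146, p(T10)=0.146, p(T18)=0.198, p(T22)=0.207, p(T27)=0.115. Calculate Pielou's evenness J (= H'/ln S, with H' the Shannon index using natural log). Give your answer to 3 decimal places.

0.989

H' = −Σ pᵢ ln pᵢ = −((-0.31421) + (-0.28093) + (-0.28093) + (-0.32066) + (-0.32603) + (-0.24872)) = 1.77147 (working shown to 5 dp, full precision carried).
With S = 6 species, ln S = 1.79176, so J = 1.77147/1.79176 = 0.98868, i.e. 0.989 to 3 decimal places.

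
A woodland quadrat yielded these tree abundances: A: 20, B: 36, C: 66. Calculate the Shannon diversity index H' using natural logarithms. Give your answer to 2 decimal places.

0.99

Total N = 20+36+66 = 122, so the proportions are 0.1639, 0.2951, 0.541 (working shown to 4 dp, full precision carried).
Each pᵢ ln pᵢ term: 0.1639×(-1.8083)=-0.2964, 0.2951×(-1.2205)=-0.3601, 0.541×(-0.6144)=-0.3324.
Sum = -0.9890, so H' = 0.99.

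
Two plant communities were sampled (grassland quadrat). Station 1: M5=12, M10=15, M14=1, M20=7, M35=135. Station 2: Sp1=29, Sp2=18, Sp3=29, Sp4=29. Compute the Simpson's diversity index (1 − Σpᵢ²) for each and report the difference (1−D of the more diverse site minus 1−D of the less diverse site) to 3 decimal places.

0.387

Station 1: N=170, proportions 0.07059, 0.08824, 0.00588, 0.04118, 0.79412, giving 1−D = 0.35488 (working shown to 5 dp, full precision carried).
Station 2: N=105, proportions 0.27619, 0.17143, 0.27619, 0.27619, giving 1−D = 0.74177.
Difference = |0.35488 − 0.74177| = 0.38689, i.e. 0.387 to 3 decimal places.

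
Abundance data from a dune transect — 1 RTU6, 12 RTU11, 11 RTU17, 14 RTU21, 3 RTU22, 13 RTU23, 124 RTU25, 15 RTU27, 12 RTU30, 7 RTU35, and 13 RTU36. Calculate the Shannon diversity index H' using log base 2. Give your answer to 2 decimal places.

2.40

Total N = 1+12+11+14+3+13+124+15+12+7+13 = 225, so the proportions are 0.0044, 0.0533, 0.0489, 0.0622, 0.0133, 0.0578, 0.5511, 0.0667, 0.0533, 0.0311, 0.0578 (working shown to 4 dp, full precision carried).
Each pᵢ log₂ pᵢ term: 0.0044×(-7.8138)=-0.0347, 0.0533×(-4.2288)=-0.2255, 0.0489×(-4.3543)=-0.2129, 0.0622×(-4.0064)=-0.2493, 0.0133×(-6.2288)=-0.0831, 0.0578×(-4.1133)=-0.2377, 0.5511×(-0.8596)=-0.4737, 0.0667×(-3.9069)=-0.2605, 0.0533×(-4.2288)=-0.2255, 0.0311×(-5.0064)=-0.1558, 0.0578×(-4.1133)=-0.2377.
Sum = -2.3963, so H' = 2.40.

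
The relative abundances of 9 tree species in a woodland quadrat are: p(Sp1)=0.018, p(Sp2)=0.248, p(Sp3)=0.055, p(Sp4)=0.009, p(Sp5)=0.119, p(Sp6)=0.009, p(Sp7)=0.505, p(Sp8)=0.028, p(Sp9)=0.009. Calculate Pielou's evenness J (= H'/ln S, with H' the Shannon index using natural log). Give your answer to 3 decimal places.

0.639

H' = −Σ pᵢ ln pᵢ = −((-0.07231) + (-0.34579) + (-0.15952) + (-0.04239) + (-0.25331) + (-0.04239) + (-0.34501) + (-0.10012) + (-0.04239)) = 1.40325 (working shown to 5 dp, full precision carried).
With S = 9 species, ln S = 2.19722, so J = 1.40325/2.19722 = 0.63865, i.e. 0.639 to 3 decimal places.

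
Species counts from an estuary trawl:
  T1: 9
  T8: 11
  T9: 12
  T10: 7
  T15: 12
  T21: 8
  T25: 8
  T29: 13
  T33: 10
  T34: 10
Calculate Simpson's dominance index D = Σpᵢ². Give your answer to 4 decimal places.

Total N = 9+11+12+7+12+8+8+13+10+10 = 100, so the proportions are 0.09, 0.11, 0.12, 0.07, 0.12, 0.08, 0.08, 0.13, 0.1, 0.1 (working shown to 6 dp, full precision carried).
D = 0.09² + 0.11² + 0.12² + 0.07² + 0.12² + 0.08² + 0.08² + 0.13² + 0.1² + 0.1² = 0.008100 + 0.012100 + 0.014400 + 0.004900 + 0.014400 + 0.006400 + 0.006400 + 0.016900 + 0.010000 + 0.010000 = 0.103600.
To 4 decimal places, D = 0.1036.

0.1036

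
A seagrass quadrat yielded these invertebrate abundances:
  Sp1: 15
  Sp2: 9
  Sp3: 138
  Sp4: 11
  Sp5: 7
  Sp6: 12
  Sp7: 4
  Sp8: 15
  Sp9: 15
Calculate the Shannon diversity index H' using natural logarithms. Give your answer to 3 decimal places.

Total N = 15+9+138+11+7+12+4+15+15 = 226, so the proportions are 0.06637, 0.03982, 0.61062, 0.04867, 0.03097, 0.0531, 0.0177, 0.06637, 0.06637 (working shown to 5 dp, full precision carried).
Each pᵢ ln pᵢ term: 0.06637×(-2.71248)=-0.18003, 0.03982×(-3.22331)=-0.12836, 0.61062×(-0.49328)=-0.30121, 0.04867×(-3.02264)=-0.14712, 0.03097×(-3.47462)=-0.10762, 0.0531×(-2.93563)=-0.15587, 0.0177×(-4.03424)=-0.07140, 0.06637×(-2.71248)=-0.18003, 0.06637×(-2.71248)=-0.18003.
Sum = -1.45168, so H' = 1.452.

1.452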